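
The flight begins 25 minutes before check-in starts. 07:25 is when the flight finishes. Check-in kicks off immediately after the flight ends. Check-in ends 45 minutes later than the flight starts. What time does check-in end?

Check-in starts at 07:25.
The flight starts at 07:25 − 25 min = 07:00.
Check-in ends at 07:00 + 45 min = 07:45.

07:45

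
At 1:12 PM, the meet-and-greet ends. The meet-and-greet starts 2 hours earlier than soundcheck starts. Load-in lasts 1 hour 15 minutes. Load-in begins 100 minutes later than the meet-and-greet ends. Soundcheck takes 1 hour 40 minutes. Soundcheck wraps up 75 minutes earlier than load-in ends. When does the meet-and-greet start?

Load-in starts at 1:12 PM + 100 min = 2:52 PM.
Load-in ends at 2:52 PM + 75 min = 4:07 PM.
Soundcheck ends at 4:07 PM − 75 min = 2:52 PM.
Soundcheck starts at 2:52 PM − 100 min = 1:12 PM.
The meet-and-greet starts at 1:12 PM − 120 min = 11:12 AM.

11:12 AM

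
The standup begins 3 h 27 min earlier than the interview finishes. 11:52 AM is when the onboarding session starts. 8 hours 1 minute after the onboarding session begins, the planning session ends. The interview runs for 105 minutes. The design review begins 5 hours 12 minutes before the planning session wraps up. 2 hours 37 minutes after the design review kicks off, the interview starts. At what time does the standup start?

3:36 PM

The planning session ends at 11:52 AM + 481 min = 7:53 PM.
The design review starts at 7:53 PM − 312 min = 2:41 PM.
The interview starts at 2:41 PM + 157 min = 5:18 PM.
The interview ends at 5:18 PM + 105 min = 7:03 PM.
The standup starts at 7:03 PM − 207 min = 3:36 PM.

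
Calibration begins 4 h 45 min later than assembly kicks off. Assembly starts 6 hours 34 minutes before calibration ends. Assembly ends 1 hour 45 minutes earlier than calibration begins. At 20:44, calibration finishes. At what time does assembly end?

Assembly starts at 20:44 − 394 min = 14:10.
Calibration starts at 14:10 + 285 min = 18:55.
Assembly ends at 18:55 − 105 min = 17:10.

17:10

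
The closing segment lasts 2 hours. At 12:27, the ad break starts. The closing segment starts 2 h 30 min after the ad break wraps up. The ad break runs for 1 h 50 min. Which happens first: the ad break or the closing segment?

The ad break ends at 12:27 + 110 min = 14:17.
The closing segment starts at 14:17 + 150 min = 16:47.
The ad break starts at 12:27 and the closing segment starts at 16:47, so the ad break is first.

the ad break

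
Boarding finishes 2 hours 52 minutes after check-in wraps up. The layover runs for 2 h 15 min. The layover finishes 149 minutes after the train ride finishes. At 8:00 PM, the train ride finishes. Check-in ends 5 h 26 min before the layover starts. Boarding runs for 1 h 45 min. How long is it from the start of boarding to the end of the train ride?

The layover ends at 8:00 PM + 149 min = 10:29 PM.
The layover starts at 10:29 PM − 135 min = 8:14 PM.
Check-in ends at 8:14 PM − 326 min = 2:48 PM.
Boarding ends at 2:48 PM + 172 min = 5:40 PM.
Boarding starts at 5:40 PM − 105 min = 3:55 PM.
From 3:55 PM to 8:00 PM is 4 hours 5 minutes.

4 hours 5 minutes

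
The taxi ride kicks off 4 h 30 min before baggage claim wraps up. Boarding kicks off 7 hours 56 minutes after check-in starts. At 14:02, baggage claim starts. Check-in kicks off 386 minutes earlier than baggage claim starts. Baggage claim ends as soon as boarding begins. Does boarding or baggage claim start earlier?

baggage claim

Check-in starts at 14:02 − 386 min = 07:36.
Boarding starts at 07:36 + 476 min = 15:32.
Boarding starts at 15:32 and baggage claim starts at 14:02, so baggage claim is first.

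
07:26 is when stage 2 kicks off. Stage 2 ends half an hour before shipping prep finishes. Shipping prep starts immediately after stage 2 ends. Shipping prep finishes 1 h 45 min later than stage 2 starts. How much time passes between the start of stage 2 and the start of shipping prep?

Shipping prep ends at 07:26 + 105 min = 09:11.
Stage 2 ends at 09:11 − 30 min = 08:41.
So shipping prep starts at 08:41.
From 07:26 to 08:41 is 1 h 15 min.

1 h 15 min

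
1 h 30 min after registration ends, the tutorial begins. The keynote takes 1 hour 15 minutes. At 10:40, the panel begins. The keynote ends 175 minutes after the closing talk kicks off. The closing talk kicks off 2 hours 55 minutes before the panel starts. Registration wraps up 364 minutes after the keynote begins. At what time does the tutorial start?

The closing talk starts at 10:40 − 175 min = 07:45.
The keynote ends at 07:45 + 175 min = 10:40.
The keynote starts at 10:40 − 75 min = 09:25.
Registration ends at 09:25 + 364 min = 15:29.
The tutorial starts at 15:29 + 90 min = 16:59.

16:59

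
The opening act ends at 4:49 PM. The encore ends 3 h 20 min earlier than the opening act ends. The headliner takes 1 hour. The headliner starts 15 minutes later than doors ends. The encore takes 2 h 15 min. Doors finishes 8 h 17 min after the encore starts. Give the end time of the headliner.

The encore ends at 4:49 PM − 200 min = 1:29 PM.
The encore starts at 1:29 PM − 135 min = 11:14 AM.
Doors ends at 11:14 AM + 497 min = 7:31 PM.
The headliner starts at 7:31 PM + 15 min = 7:46 PM.
The headliner ends at 7:46 PM + 60 min = 8:46 PM.

8:46 PM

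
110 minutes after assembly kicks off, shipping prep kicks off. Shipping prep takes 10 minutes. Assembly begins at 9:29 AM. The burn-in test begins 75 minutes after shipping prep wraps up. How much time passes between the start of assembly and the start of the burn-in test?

3 h 15 min

Shipping prep starts at 9:29 AM + 110 min = 11:19 AM.
Shipping prep ends at 11:19 AM + 10 min = 11:29 AM.
The burn-in test starts at 11:29 AM + 75 min = 12:44 PM.
From 9:29 AM to 12:44 PM is 3 h 15 min.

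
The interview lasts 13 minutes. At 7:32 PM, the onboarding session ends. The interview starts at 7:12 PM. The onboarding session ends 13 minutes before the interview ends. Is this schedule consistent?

No

The interview ends at 7:12 PM + 13 min = 7:25 PM.
The onboarding session ends at 7:25 PM − 13 min = 7:12 PM.
But the onboarding session is also said to end at 7:32 PM — a 20-minute conflict.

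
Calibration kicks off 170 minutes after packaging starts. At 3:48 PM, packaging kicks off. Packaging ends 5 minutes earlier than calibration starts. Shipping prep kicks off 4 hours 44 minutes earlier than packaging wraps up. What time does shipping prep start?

Calibration starts at 3:48 PM + 170 min = 6:38 PM.
Packaging ends at 6:38 PM − 5 min = 6:33 PM.
Shipping prep starts at 6:33 PM − 284 min = 1:49 PM.

1:49 PM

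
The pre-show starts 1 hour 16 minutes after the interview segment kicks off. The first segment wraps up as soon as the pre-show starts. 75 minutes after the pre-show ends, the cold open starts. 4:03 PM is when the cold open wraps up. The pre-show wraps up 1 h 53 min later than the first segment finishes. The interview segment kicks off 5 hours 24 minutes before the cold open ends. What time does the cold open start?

The interview segment starts at 4:03 PM − 324 min = 10:39 AM.
The pre-show starts at 10:39 AM + 76 min = 11:55 AM.
So the first segment ends at 11:55 AM.
The pre-show ends at 11:55 AM + 113 min = 1:48 PM.
The cold open starts at 1:48 PM + 75 min = 3:03 PM.

3:03 PM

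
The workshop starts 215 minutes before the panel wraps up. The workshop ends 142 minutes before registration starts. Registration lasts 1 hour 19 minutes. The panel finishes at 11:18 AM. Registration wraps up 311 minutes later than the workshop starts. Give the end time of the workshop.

9:13 AM

The workshop starts at 11:18 AM − 215 min = 7:43 AM.
Registration ends at 7:43 AM + 311 min = 12:54 PM.
Registration starts at 12:54 PM − 79 min = 11:35 AM.
The workshop ends at 11:35 AM − 142 min = 9:13 AM.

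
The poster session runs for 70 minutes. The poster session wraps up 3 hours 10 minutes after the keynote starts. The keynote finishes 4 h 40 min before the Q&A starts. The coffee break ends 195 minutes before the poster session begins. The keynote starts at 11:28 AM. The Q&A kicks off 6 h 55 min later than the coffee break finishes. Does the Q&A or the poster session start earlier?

the poster session

The poster session ends at 11:28 AM + 190 min = 2:38 PM.
The poster session starts at 2:38 PM − 70 min = 1:28 PM.
The coffee break ends at 1:28 PM − 195 min = 10:13 AM.
The Q&A starts at 10:13 AM + 415 min = 5:08 PM.
The Q&A starts at 5:08 PM and the poster session starts at 1:28 PM, so the poster session is first.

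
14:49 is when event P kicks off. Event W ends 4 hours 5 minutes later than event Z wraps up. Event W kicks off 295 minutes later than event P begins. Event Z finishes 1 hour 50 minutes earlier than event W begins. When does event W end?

Event W starts at 14:49 + 295 min = 19:44.
Event Z ends at 19:44 − 110 min = 17:54.
Event W ends at 17:54 + 245 min = 21:59.

21:59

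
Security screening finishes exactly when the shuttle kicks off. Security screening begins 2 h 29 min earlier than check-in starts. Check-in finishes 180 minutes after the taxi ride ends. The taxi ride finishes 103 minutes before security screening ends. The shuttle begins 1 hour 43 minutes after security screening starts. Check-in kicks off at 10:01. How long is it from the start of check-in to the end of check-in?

Security screening starts at 10:01 − 149 min = 07:32.
The shuttle starts at 07:32 + 103 min = 09:15.
So security screening ends at 09:15.
The taxi ride ends at 09:15 − 103 min = 07:32.
Check-in ends at 07:32 + 180 min = 10:32.
From 10:01 to 10:32 is 31 minutes.

31 minutes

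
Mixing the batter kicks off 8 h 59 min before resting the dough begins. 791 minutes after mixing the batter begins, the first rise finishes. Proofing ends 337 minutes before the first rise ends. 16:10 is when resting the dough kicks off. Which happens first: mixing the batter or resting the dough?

mixing the batter

Mixing the batter starts at 16:10 − 539 min = 07:11.
Mixing the batter starts at 07:11 and resting the dough starts at 16:10, so mixing the batter is first.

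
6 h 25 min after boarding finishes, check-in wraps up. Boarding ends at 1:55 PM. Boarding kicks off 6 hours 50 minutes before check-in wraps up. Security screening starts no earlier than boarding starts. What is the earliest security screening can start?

Check-in ends at 1:55 PM + 385 min = 8:20 PM.
Boarding starts at 8:20 PM − 410 min = 1:30 PM.
Security screening is bounded by boarding, so the earliest it can start is 1:30 PM.

1:30 PM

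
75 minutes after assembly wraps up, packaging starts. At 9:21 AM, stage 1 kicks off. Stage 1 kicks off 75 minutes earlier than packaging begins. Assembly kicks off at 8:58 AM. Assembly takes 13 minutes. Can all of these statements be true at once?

No

Assembly ends at 8:58 AM + 13 min = 9:11 AM.
Packaging starts at 9:11 AM + 75 min = 10:26 AM.
Stage 1 starts at 10:26 AM − 75 min = 9:11 AM.
But stage 1 is also said to start at 9:21 AM — a 10-minute conflict.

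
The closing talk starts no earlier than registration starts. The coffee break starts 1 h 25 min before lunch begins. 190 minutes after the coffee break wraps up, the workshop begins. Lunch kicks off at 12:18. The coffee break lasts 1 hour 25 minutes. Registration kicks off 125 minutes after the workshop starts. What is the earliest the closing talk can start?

17:33

The coffee break starts at 12:18 − 85 min = 10:53.
The coffee break ends at 10:53 + 85 min = 12:18.
The workshop starts at 12:18 + 190 min = 15:28.
Registration starts at 15:28 + 125 min = 17:33.
The closing talk is bounded by registration, so the earliest it can start is 17:33.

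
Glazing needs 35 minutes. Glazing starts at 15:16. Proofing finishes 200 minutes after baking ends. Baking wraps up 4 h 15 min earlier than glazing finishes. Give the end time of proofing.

14:56

Glazing ends at 15:16 + 35 min = 15:51.
Baking ends at 15:51 − 255 min = 11:36.
Proofing ends at 11:36 + 200 min = 14:56.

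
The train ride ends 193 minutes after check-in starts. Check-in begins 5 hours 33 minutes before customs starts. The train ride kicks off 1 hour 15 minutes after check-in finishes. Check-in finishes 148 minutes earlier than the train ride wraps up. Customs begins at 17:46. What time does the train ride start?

Check-in starts at 17:46 − 333 min = 12:13.
The train ride ends at 12:13 + 193 min = 15:26.
Check-in ends at 15:26 − 148 min = 12:58.
The train ride starts at 12:58 + 75 min = 14:13.

14:13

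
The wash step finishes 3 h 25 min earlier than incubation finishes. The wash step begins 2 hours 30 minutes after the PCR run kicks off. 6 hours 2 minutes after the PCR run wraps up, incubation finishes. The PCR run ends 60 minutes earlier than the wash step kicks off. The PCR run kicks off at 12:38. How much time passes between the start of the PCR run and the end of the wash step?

247 minutes

The wash step starts at 12:38 + 150 min = 15:08.
The PCR run ends at 15:08 − 60 min = 14:08.
Incubation ends at 14:08 + 362 min = 20:10.
The wash step ends at 20:10 − 205 min = 16:45.
From 12:38 to 16:45 is 247 minutes.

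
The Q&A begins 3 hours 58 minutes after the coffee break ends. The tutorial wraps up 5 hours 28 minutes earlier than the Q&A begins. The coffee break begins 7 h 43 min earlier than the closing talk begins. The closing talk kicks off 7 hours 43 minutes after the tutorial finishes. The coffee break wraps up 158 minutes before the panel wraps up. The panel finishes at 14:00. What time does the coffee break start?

09:52

The coffee break ends at 14:00 − 158 min = 11:22.
The Q&A starts at 11:22 + 238 min = 15:20.
The tutorial ends at 15:20 − 328 min = 09:52.
The closing talk starts at 09:52 + 463 min = 17:35.
The coffee break starts at 17:35 − 463 min = 09:52.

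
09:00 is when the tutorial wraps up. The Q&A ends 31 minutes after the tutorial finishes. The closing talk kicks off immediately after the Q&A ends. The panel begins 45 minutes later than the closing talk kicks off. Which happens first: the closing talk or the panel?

the closing talk

The Q&A ends at 09:00 + 31 min = 09:31.
So the closing talk starts at 09:31.
The panel starts at 09:31 + 45 min = 10:16.
The closing talk starts at 09:31 and the panel starts at 10:16, so the closing talk is first.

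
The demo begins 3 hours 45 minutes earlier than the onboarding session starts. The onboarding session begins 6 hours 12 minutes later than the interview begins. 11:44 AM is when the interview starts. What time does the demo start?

The onboarding session starts at 11:44 AM + 372 min = 5:56 PM.
The demo starts at 5:56 PM − 225 min = 2:11 PM.

2:11 PM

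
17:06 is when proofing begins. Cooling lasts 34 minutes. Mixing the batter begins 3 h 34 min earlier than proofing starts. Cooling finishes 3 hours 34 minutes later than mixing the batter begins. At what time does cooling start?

16:32

Mixing the batter starts at 17:06 − 214 min = 13:32.
Cooling ends at 13:32 + 214 min = 17:06.
Cooling starts at 17:06 − 34 min = 16:32.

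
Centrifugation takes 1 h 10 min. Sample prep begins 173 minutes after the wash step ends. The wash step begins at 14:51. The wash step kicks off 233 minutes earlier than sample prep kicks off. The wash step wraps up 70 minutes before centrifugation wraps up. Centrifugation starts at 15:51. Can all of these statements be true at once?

Yes

Centrifugation ends at 15:51 + 70 min = 17:01.
The wash step ends at 17:01 − 70 min = 15:51.
Sample prep starts at 15:51 + 173 min = 18:44.
The wash step starts at 18:44 − 233 min = 14:51.
That matches the stated 14:51, so the schedule is consistent.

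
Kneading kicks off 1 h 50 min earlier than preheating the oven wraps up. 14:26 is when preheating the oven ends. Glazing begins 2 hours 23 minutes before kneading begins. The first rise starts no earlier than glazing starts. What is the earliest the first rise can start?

Kneading starts at 14:26 − 110 min = 12:36.
Glazing starts at 12:36 − 143 min = 10:13.
The first rise is bounded by glazing, so the earliest it can start is 10:13.

10:13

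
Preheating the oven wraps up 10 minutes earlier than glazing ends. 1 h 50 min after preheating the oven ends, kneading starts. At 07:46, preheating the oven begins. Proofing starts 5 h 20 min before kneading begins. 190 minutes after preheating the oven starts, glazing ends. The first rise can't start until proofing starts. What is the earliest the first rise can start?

Glazing ends at 07:46 + 190 min = 10:56.
Preheating the oven ends at 10:56 − 10 min = 10:46.
Kneading starts at 10:46 + 110 min = 12:36.
Proofing starts at 12:36 − 320 min = 07:16.
The first rise is bounded by proofing, so the earliest it can start is 07:16.

07:16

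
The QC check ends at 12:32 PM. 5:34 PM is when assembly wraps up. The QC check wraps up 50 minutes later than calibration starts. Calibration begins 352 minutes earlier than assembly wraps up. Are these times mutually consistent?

Yes

Calibration starts at 5:34 PM − 352 min = 11:42 AM.
The QC check ends at 11:42 AM + 50 min = 12:32 PM.
That matches the stated 12:32 PM, so the schedule is consistent.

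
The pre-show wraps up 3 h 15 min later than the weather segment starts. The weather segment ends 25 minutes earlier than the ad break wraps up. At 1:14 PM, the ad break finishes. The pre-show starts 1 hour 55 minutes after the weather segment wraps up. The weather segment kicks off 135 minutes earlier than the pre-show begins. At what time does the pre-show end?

3:44 PM

The weather segment ends at 1:14 PM − 25 min = 12:49 PM.
The pre-show starts at 12:49 PM + 115 min = 2:44 PM.
The weather segment starts at 2:44 PM − 135 min = 12:29 PM.
The pre-show ends at 12:29 PM + 195 min = 3:44 PM.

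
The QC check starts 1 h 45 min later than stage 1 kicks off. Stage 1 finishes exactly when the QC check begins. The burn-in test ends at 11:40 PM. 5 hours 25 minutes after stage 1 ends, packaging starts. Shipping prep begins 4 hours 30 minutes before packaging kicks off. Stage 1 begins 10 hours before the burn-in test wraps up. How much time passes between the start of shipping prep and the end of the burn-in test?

7 h 20 min

Stage 1 starts at 11:40 PM − 600 min = 1:40 PM.
The QC check starts at 1:40 PM + 105 min = 3:25 PM.
So stage 1 ends at 3:25 PM.
Packaging starts at 3:25 PM + 325 min = 8:50 PM.
Shipping prep starts at 8:50 PM − 270 min = 4:20 PM.
From 4:20 PM to 11:40 PM is 7 h 20 min.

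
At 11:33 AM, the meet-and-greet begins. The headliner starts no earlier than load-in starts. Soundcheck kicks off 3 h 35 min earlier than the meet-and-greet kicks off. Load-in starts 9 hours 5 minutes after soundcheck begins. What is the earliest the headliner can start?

5:03 PM

Soundcheck starts at 11:33 AM − 215 min = 7:58 AM.
Load-in starts at 7:58 AM + 545 min = 5:03 PM.
The headliner is bounded by load-in, so the earliest it can start is 5:03 PM.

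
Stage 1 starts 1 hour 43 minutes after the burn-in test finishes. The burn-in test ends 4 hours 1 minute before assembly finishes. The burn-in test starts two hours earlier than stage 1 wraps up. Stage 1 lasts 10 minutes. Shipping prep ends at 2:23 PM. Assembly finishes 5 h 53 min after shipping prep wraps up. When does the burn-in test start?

Assembly ends at 2:23 PM + 353 min = 8:16 PM.
The burn-in test ends at 8:16 PM − 241 min = 4:15 PM.
Stage 1 starts at 4:15 PM + 103 min = 5:58 PM.
Stage 1 ends at 5:58 PM + 10 min = 6:08 PM.
The burn-in test starts at 6:08 PM − 120 min = 4:08 PM.

4:08 PM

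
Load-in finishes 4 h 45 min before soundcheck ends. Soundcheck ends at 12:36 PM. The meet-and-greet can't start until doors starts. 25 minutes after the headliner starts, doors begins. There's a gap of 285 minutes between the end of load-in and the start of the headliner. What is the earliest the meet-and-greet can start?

1:01 PM

Load-in ends at 12:36 PM − 285 min = 7:51 AM.
The headliner starts at 7:51 AM + 285 min = 12:36 PM.
Doors starts at 12:36 PM + 25 min = 1:01 PM.
The meet-and-greet is bounded by doors, so the earliest it can start is 1:01 PM.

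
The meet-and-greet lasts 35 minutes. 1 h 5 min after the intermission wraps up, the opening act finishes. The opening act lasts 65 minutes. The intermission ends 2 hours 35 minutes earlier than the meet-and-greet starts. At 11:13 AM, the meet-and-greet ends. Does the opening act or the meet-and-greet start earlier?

The meet-and-greet starts at 11:13 AM − 35 min = 10:38 AM.
The intermission ends at 10:38 AM − 155 min = 8:03 AM.
The opening act ends at 8:03 AM + 65 min = 9:08 AM.
The opening act starts at 9:08 AM − 65 min = 8:03 AM.
The opening act starts at 8:03 AM and the meet-and-greet starts at 10:38 AM, so the opening act is first.

the opening act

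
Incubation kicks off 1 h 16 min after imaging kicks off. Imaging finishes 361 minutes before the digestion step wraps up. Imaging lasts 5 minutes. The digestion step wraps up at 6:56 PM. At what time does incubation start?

Imaging ends at 6:56 PM − 361 min = 12:55 PM.
Imaging starts at 12:55 PM − 5 min = 12:50 PM.
Incubation starts at 12:50 PM + 76 min = 2:06 PM.

2:06 PM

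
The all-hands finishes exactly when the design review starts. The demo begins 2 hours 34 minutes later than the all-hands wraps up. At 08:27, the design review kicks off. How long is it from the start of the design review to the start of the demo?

154 minutes

The all-hands ends at 08:27.
The demo starts at 08:27 + 154 min = 11:01.
From 08:27 to 11:01 is 154 minutes.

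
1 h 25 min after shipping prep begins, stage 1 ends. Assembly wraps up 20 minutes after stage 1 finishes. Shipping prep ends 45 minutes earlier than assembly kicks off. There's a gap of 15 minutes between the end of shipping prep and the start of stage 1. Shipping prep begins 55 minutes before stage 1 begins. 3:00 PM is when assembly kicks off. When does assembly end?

3:20 PM

Shipping prep ends at 3:00 PM − 45 min = 2:15 PM.
Stage 1 starts at 2:15 PM + 15 min = 2:30 PM.
Shipping prep starts at 2:30 PM − 55 min = 1:35 PM.
Stage 1 ends at 1:35 PM + 85 min = 3:00 PM.
Assembly ends at 3:00 PM + 20 min = 3:20 PM.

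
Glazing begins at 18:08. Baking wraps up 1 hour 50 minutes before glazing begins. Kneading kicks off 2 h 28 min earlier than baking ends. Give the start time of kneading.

Baking ends at 18:08 − 110 min = 16:18.
Kneading starts at 16:18 − 148 min = 13:50.

13:50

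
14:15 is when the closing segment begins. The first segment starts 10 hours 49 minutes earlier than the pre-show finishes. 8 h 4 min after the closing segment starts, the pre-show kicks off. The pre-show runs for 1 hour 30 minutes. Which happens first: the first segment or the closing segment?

the first segment

The pre-show starts at 14:15 + 484 min = 22:19.
The pre-show ends at 22:19 + 90 min = 23:49.
The first segment starts at 23:49 − 649 min = 13:00.
The first segment starts at 13:00 and the closing segment starts at 14:15, so the first segment is first.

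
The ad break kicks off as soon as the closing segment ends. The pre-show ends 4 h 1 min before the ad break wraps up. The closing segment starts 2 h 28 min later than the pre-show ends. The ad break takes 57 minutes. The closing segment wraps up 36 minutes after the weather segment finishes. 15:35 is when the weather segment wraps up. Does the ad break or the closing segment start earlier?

The closing segment ends at 15:35 + 36 min = 16:11.
So the ad break starts at 16:11.
The ad break ends at 16:11 + 57 min = 17:08.
The pre-show ends at 17:08 − 241 min = 13:07.
The closing segment starts at 13:07 + 148 min = 15:35.
The ad break starts at 16:11 and the closing segment starts at 15:35, so the closing segment is first.

the closing segment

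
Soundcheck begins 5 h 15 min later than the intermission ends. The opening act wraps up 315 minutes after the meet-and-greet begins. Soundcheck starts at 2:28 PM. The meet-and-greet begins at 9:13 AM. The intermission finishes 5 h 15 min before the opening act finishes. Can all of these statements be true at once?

The opening act ends at 9:13 AM + 315 min = 2:28 PM.
The intermission ends at 2:28 PM − 315 min = 9:13 AM.
Soundcheck starts at 9:13 AM + 315 min = 2:28 PM.
That matches the stated 2:28 PM, so the schedule is consistent.

Yes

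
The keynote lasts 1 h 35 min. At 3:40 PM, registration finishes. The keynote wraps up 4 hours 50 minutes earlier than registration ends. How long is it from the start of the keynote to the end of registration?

The keynote ends at 3:40 PM − 290 min = 10:50 AM.
The keynote starts at 10:50 AM − 95 min = 9:15 AM.
From 9:15 AM to 3:40 PM is 385 minutes.

385 minutes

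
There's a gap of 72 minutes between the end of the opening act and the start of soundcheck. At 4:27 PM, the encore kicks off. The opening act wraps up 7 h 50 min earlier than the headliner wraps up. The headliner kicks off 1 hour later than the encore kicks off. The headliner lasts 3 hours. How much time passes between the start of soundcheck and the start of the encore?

The headliner starts at 4:27 PM + 60 min = 5:27 PM.
The headliner ends at 5:27 PM + 180 min = 8:27 PM.
The opening act ends at 8:27 PM − 470 min = 12:37 PM.
Soundcheck starts at 12:37 PM + 72 min = 1:49 PM.
From 1:49 PM to 4:27 PM is 2 hours 38 minutes.

2 hours 38 minutes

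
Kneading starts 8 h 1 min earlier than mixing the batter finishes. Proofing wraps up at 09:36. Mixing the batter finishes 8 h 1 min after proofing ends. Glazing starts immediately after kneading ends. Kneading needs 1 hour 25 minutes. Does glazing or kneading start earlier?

Mixing the batter ends at 09:36 + 481 min = 17:37.
Kneading starts at 17:37 − 481 min = 09:36.
Kneading ends at 09:36 + 85 min = 11:01.
So glazing starts at 11:01.
Glazing starts at 11:01 and kneading starts at 09:36, so kneading is first.

kneading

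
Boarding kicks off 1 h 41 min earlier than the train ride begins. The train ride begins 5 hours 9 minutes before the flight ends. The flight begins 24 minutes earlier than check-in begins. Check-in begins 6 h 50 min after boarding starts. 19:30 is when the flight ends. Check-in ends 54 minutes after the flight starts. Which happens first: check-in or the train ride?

the train ride

The train ride starts at 19:30 − 309 min = 14:21.
Boarding starts at 14:21 − 101 min = 12:40.
Check-in starts at 12:40 + 410 min = 19:30.
Check-in starts at 19:30 and the train ride starts at 14:21, so the train ride is first.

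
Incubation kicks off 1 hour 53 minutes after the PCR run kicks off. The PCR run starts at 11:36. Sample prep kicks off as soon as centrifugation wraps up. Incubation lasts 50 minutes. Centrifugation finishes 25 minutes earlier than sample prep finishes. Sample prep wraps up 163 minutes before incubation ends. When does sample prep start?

Incubation starts at 11:36 + 113 min = 13:29.
Incubation ends at 13:29 + 50 min = 14:19.
Sample prep ends at 14:19 − 163 min = 11:36.
Centrifugation ends at 11:36 − 25 min = 11:11.
So sample prep starts at 11:11.

11:11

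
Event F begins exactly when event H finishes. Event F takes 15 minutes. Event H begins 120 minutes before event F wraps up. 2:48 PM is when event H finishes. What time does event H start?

Event F starts at 2:48 PM.
Event F ends at 2:48 PM + 15 min = 3:03 PM.
Event H starts at 3:03 PM − 120 min = 1:03 PM.

1:03 PM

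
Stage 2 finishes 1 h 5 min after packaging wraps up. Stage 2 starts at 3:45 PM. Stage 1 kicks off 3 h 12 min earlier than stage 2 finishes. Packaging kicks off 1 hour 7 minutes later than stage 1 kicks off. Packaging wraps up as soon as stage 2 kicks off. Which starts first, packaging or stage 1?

Packaging ends at 3:45 PM.
Stage 2 ends at 3:45 PM + 65 min = 4:50 PM.
Stage 1 starts at 4:50 PM − 192 min = 1:38 PM.
Packaging starts at 1:38 PM + 67 min = 2:45 PM.
Packaging starts at 2:45 PM and stage 1 starts at 1:38 PM, so stage 1 is first.

stage 1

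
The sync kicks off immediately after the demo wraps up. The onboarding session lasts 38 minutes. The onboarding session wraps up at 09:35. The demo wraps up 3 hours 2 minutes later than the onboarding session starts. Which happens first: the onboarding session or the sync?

The onboarding session starts at 09:35 − 38 min = 08:57.
The demo ends at 08:57 + 182 min = 11:59.
So the sync starts at 11:59.
The onboarding session starts at 08:57 and the sync starts at 11:59, so the onboarding session is first.

the onboarding session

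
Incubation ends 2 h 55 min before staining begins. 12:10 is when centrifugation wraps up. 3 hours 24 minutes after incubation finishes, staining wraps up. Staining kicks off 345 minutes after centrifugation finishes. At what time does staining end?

18:24

Staining starts at 12:10 + 345 min = 17:55.
Incubation ends at 17:55 − 175 min = 15:00.
Staining ends at 15:00 + 204 min = 18:24.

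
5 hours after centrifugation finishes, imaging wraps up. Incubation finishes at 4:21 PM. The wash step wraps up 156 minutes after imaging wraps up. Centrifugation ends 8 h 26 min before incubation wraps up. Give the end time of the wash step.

3:31 PM

Centrifugation ends at 4:21 PM − 506 min = 7:55 AM.
Imaging ends at 7:55 AM + 300 min = 12:55 PM.
The wash step ends at 12:55 PM + 156 min = 3:31 PM.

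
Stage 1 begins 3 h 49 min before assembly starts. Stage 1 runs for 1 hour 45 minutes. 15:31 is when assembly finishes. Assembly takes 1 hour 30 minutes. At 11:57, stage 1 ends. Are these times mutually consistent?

Assembly starts at 15:31 − 90 min = 14:01.
Stage 1 starts at 14:01 − 229 min = 10:12.
Stage 1 ends at 10:12 + 105 min = 11:57.
That matches the stated 11:57, so the schedule is consistent.

Yes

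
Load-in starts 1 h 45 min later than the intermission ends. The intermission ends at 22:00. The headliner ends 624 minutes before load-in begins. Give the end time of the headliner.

13:21

Load-in starts at 22:00 + 105 min = 23:45.
The headliner ends at 23:45 − 624 min = 13:21.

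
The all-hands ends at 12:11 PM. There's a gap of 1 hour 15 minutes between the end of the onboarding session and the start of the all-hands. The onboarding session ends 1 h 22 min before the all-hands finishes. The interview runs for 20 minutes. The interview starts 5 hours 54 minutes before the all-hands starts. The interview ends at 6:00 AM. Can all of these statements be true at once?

No

The onboarding session ends at 12:11 PM − 82 min = 10:49 AM.
The all-hands starts at 10:49 AM + 75 min = 12:04 PM.
The interview starts at 12:04 PM − 354 min = 6:10 AM.
The interview ends at 6:10 AM + 20 min = 6:30 AM.
But the interview is also said to end at 6:00 AM — a 30-minute conflict.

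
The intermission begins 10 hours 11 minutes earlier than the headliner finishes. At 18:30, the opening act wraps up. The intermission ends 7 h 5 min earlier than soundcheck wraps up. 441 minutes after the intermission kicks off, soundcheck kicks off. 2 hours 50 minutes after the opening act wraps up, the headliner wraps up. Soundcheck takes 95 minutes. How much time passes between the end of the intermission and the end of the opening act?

5 hours 30 minutes

The headliner ends at 18:30 + 170 min = 21:20.
The intermission starts at 21:20 − 611 min = 11:09.
Soundcheck starts at 11:09 + 441 min = 18:30.
Soundcheck ends at 18:30 + 95 min = 20:05.
The intermission ends at 20:05 − 425 min = 13:00.
From 13:00 to 18:30 is 5 hours 30 minutes.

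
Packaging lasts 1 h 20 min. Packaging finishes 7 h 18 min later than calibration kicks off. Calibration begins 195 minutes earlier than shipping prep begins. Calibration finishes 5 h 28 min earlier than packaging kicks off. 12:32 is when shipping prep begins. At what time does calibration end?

09:47

Calibration starts at 12:32 − 195 min = 09:17.
Packaging ends at 09:17 + 438 min = 16:35.
Packaging starts at 16:35 − 80 min = 15:15.
Calibration ends at 15:15 − 328 min = 09:47.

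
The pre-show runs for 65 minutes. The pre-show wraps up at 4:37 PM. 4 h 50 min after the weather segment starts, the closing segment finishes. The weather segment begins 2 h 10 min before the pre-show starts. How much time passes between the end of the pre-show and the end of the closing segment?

95 minutes

The pre-show starts at 4:37 PM − 65 min = 3:32 PM.
The weather segment starts at 3:32 PM − 130 min = 1:22 PM.
The closing segment ends at 1:22 PM + 290 min = 6:12 PM.
From 4:37 PM to 6:12 PM is 95 minutes.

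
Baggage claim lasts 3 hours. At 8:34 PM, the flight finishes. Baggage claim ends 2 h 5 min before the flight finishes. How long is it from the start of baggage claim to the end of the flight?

5 hours 5 minutes

Baggage claim ends at 8:34 PM − 125 min = 6:29 PM.
Baggage claim starts at 6:29 PM − 180 min = 3:29 PM.
From 3:29 PM to 8:34 PM is 5 hours 5 minutes.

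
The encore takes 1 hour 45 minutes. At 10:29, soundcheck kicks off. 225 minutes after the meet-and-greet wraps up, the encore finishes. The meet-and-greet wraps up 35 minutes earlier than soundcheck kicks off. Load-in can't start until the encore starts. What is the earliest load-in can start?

11:54

The meet-and-greet ends at 10:29 − 35 min = 09:54.
The encore ends at 09:54 + 225 min = 13:39.
The encore starts at 13:39 − 105 min = 11:54.
Load-in is bounded by the encore, so the earliest it can start is 11:54.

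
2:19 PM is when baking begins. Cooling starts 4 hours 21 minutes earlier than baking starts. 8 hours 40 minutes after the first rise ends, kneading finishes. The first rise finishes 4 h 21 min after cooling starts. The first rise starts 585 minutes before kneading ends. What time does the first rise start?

Cooling starts at 2:19 PM − 261 min = 9:58 AM.
The first rise ends at 9:58 AM + 261 min = 2:19 PM.
Kneading ends at 2:19 PM + 520 min = 10:59 PM.
The first rise starts at 10:59 PM − 585 min = 1:14 PM.

1:14 PM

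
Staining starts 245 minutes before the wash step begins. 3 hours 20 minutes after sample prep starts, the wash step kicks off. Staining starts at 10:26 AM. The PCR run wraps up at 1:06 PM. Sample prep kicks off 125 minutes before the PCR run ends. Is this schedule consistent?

Sample prep starts at 1:06 PM − 125 min = 11:01 AM.
The wash step starts at 11:01 AM + 200 min = 2:21 PM.
Staining starts at 2:21 PM − 245 min = 10:16 AM.
But staining is also said to start at 10:26 AM — a 10-minute conflict.

No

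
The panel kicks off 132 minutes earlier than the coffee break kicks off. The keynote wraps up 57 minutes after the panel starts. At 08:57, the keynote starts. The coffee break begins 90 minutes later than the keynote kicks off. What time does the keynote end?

The coffee break starts at 08:57 + 90 min = 10:27.
The panel starts at 10:27 − 132 min = 08:15.
The keynote ends at 08:15 + 57 min = 09:12.

09:12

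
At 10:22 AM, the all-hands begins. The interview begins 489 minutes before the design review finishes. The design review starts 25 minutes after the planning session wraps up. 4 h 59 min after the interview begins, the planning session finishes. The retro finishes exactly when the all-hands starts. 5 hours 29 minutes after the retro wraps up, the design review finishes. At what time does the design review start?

The retro ends at 10:22 AM.
The design review ends at 10:22 AM + 329 min = 3:51 PM.
The interview starts at 3:51 PM − 489 min = 7:42 AM.
The planning session ends at 7:42 AM + 299 min = 12:41 PM.
The design review starts at 12:41 PM + 25 min = 1:06 PM.

1:06 PM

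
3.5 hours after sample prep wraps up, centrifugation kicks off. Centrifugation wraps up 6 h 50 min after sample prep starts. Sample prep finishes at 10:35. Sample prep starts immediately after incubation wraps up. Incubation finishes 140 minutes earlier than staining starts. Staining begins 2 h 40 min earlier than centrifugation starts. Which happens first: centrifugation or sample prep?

sample prep

Centrifugation starts at 10:35 + 210 min = 14:05.
Staining starts at 14:05 − 160 min = 11:25.
Incubation ends at 11:25 − 140 min = 09:05.
So sample prep starts at 09:05.
Centrifugation starts at 14:05 and sample prep starts at 09:05, so sample prep is first.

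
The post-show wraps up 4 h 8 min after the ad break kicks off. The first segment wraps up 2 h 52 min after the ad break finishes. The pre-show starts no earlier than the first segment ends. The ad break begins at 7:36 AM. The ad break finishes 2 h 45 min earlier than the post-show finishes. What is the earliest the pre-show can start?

11:51 AM

The post-show ends at 7:36 AM + 248 min = 11:44 AM.
The ad break ends at 11:44 AM − 165 min = 8:59 AM.
The first segment ends at 8:59 AM + 172 min = 11:51 AM.
The pre-show is bounded by the first segment, so the earliest it can start is 11:51 AM.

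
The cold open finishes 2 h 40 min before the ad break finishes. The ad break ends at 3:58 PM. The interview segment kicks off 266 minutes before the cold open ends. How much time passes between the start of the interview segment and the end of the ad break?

426 minutes

The cold open ends at 3:58 PM − 160 min = 1:18 PM.
The interview segment starts at 1:18 PM − 266 min = 8:52 AM.
From 8:52 AM to 3:58 PM is 426 minutes.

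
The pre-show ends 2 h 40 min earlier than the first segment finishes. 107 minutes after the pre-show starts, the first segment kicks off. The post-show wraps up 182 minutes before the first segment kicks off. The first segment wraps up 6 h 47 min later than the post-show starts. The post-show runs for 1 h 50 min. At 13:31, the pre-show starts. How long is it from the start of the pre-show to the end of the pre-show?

62 minutes

The first segment starts at 13:31 + 107 min = 15:18.
The post-show ends at 15:18 − 182 min = 12:16.
The post-show starts at 12:16 − 110 min = 10:26.
The first segment ends at 10:26 + 407 min = 17:13.
The pre-show ends at 17:13 − 160 min = 14:33.
From 13:31 to 14:33 is 62 minutes.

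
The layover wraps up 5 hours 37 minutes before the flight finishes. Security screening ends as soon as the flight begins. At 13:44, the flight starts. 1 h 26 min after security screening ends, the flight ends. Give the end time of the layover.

Security screening ends at 13:44.
The flight ends at 13:44 + 86 min = 15:10.
The layover ends at 15:10 − 337 min = 09:33.

09:33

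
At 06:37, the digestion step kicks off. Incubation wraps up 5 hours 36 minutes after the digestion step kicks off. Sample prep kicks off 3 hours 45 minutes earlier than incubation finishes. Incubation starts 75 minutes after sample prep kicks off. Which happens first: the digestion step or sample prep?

the digestion step

Incubation ends at 06:37 + 336 min = 12:13.
Sample prep starts at 12:13 − 225 min = 08:28.
The digestion step starts at 06:37 and sample prep starts at 08:28, so the digestion step is first.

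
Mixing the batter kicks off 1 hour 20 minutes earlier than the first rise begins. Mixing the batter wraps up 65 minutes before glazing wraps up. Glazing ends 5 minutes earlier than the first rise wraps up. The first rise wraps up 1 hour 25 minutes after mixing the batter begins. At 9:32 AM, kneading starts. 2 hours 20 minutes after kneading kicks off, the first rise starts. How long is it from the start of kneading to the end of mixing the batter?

1 h 15 min

The first rise starts at 9:32 AM + 140 min = 11:52 AM.
Mixing the batter starts at 11:52 AM − 80 min = 10:32 AM.
The first rise ends at 10:32 AM + 85 min = 11:57 AM.
Glazing ends at 11:57 AM − 5 min = 11:52 AM.
Mixing the batter ends at 11:52 AM − 65 min = 10:47 AM.
From 9:32 AM to 10:47 AM is 1 h 15 min.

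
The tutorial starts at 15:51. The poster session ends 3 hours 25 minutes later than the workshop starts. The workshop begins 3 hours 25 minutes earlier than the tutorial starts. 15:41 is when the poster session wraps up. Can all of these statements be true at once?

No

The workshop starts at 15:51 − 205 min = 12:26.
The poster session ends at 12:26 + 205 min = 15:51.
But the poster session is also said to end at 15:41 — a 10-minute conflict.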